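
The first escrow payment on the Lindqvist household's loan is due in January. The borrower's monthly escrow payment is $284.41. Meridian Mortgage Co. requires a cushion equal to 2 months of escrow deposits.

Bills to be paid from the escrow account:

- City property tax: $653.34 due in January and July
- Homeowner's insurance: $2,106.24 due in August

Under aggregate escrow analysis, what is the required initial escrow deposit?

$1,706.46

Cushion = 2 × $284.41 = $568.82
Trial balance (start $0, +$284.41 each month, − disbursements):
  Jan: +$284.41 − $653.34 → -$368.93
  Feb: +$284.41 → -$84.52
  Mar: +$284.41 → $199.89
  Apr: +$284.41 → $484.30
  May: +$284.41 → $768.71
  Jun: +$284.41 → $1,053.12
  Jul: +$284.41 − $653.34 → $684.19
  Aug: +$284.41 − $2,106.24 → -$1,137.64
  Sep: +$284.41 → -$853.23
  Oct: +$284.41 → -$568.82
  Nov: +$284.41 → -$284.41
  Dec: +$284.41 → $0.00
Lowest trial balance = -$1,137.64 (Aug)
Initial deposit = cushion − low point = $568.82 − (-$1,137.64) = $1,706.46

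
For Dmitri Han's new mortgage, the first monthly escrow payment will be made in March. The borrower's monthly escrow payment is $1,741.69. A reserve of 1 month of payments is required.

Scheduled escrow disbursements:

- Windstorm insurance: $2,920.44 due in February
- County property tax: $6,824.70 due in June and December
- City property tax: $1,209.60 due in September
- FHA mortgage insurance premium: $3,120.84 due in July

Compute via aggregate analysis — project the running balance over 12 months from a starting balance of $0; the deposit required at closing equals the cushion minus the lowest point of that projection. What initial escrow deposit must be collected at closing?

$2,978.78

Cushion = 1 × $1,741.69 = $1,741.69
Trial balance (start $0, +$1,741.69 each month, − disbursements):
  Mar: +$1,741.69 → $1,741.69
  Apr: +$1,741.69 → $3,483.38
  May: +$1,741.69 → $5,225.07
  Jun: +$1,741.69 − $6,824.70 → $142.06
  Jul: +$1,741.69 − $3,120.84 → -$1,237.09
  Aug: +$1,741.69 → $504.60
  Sep: +$1,741.69 − $1,209.60 → $1,036.69
  Oct: +$1,741.69 → $2,778.38
  Nov: +$1,741.69 → $4,520.07
  Dec: +$1,741.69 − $6,824.70 → -$562.94
  Jan: +$1,741.69 → $1,178.75
  Feb: +$1,741.69 − $2,920.44 → $0.00
Lowest trial balance = -$1,237.09 (Jul)
Initial deposit = cushion − low point = $1,741.69 − (-$1,237.09) = $2,978.78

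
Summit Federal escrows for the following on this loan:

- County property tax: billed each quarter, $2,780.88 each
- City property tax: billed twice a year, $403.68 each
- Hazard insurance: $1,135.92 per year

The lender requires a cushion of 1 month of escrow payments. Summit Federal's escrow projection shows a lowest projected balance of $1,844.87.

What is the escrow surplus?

County property tax — $2,780.88 × 4 = $11,123.52/yr
City property tax — $403.68 × 2 = $807.36/yr
Hazard insurance — $1,135.92/yr
Annual escrow total = $13,066.80
Base monthly escrow = $13,066.80 / 12 = $1,088.90
Required cushion = 1 × $1,088.90 = $1,088.90
Excess over cushion: $1,844.87 − $1,088.90 = $755.97

$755.97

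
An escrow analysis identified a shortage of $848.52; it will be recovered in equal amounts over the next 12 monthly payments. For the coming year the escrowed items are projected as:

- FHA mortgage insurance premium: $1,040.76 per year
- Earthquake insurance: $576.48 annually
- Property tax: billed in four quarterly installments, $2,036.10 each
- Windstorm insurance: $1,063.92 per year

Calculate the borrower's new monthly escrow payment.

FHA mortgage insurance premium = $1,040.76 per year
Earthquake insurance = $576.48 per year
Property tax = $2,036.10 × 4 = $8,144.40 per year
Windstorm insurance = $1,063.92 per year
Annual escrow total = $1,040.76 + $576.48 + $8,144.40 + $1,063.92 = $10,825.56
Monthly escrow = $10,825.56 / 12 = $902.13
Shortage spread = $848.52 ÷ 12 = $70.71/mo
New monthly escrow = $902.13 + $70.71 = $972.84

$972.84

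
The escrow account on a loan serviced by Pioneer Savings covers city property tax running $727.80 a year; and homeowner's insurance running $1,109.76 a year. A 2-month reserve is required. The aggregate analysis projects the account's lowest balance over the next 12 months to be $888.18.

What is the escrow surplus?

$581.92

City property tax: $727.80 annually
Homeowner's insurance: $1,109.76 annually
Combined annual = $1,837.56
Base monthly escrow = $1,837.56 ÷ 12 = $153.13
Required cushion = 2 × $153.13 = $306.26
Excess over cushion: $888.18 − $306.26 = $581.92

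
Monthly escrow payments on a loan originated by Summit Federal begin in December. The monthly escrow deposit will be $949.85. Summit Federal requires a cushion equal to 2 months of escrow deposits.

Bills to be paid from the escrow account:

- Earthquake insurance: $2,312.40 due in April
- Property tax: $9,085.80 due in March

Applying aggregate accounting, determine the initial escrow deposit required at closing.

$8,548.65

Cushion = 2 × $949.85 = $1,899.70
Trial balance (start $0, +$949.85 each month, − disbursements):
  Dec: +$949.85 → $949.85
  Jan: +$949.85 → $1,899.70
  Feb: +$949.85 → $2,849.55
  Mar: +$949.85 − $9,085.80 → -$5,286.40
  Apr: +$949.85 − $2,312.40 → -$6,648.95
  May: +$949.85 → -$5,699.10
  Jun: +$949.85 → -$4,749.25
  Jul: +$949.85 → -$3,799.40
  Aug: +$949.85 → -$2,849.55
  Sep: +$949.85 → -$1,899.70
  Oct: +$949.85 → -$949.85
  Nov: +$949.85 → $0.00
Lowest trial balance = -$6,648.95 (Apr)
Initial deposit = cushion − low point = $1,899.70 − (-$6,648.95) = $8,548.65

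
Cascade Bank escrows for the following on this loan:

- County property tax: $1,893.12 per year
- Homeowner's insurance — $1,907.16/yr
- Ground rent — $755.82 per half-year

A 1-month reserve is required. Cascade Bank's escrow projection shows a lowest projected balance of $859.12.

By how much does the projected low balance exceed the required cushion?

County property tax — $1,893.12 per year
Homeowner's insurance — $1,907.16 per year
Ground rent — $755.82 × 2 = $1,511.64 per year
Combined annual = $5,311.92
Monthly escrow = $5,311.92 ÷ 12 = $442.66
Cushion = 1 × $442.66 = $442.66
Surplus = $859.12 − $442.66 = $416.46

$416.46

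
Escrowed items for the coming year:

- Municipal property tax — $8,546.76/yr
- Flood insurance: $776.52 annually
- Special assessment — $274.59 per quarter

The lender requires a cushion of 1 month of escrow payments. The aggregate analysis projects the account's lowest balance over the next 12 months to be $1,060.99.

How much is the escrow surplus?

$192.52

Municipal property tax: $8,546.76/yr
Flood insurance: $776.52/yr
Special assessment: $274.59 × 4 = $1,098.36/yr
Yearly total = $10,421.64
Base monthly escrow = $10,421.64 / 12 = $868.47
Cushion = 1 × $868.47 = $868.47
Surplus = $1,060.99 − $868.47 = $192.52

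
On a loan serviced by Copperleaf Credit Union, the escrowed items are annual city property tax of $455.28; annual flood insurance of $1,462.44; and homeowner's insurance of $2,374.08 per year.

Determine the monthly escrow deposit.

$357.65

City property tax = $455.28
Flood insurance = $1,462.44
Homeowner's insurance = $2,374.08
Total annual escrow = $455.28 + $1,462.44 + $2,374.08 = $4,291.80
Monthly = $4,291.80 ÷ 12 = $357.65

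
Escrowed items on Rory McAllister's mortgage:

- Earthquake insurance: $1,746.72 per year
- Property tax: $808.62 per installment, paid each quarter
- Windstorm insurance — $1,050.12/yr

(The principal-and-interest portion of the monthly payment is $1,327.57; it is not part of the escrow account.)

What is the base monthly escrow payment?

Earthquake insurance = $1,746.72
Property tax = $808.62 × 4 = $3,234.48
Windstorm insurance = $1,050.12
Total annual escrow = $6,031.32
Per month = $6,031.32 ÷ 12 = $502.61

$502.61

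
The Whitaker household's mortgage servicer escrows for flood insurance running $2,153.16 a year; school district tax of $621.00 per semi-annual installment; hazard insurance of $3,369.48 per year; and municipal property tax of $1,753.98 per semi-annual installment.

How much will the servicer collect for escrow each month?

Flood insurance: $2,153.16 annually
School district tax: $621.00 × 2 = $1,242.00 annually
Hazard insurance: $3,369.48 annually
Municipal property tax: $1,753.98 × 2 = $3,507.96 annually
Yearly total = $2,153.16 + $1,242.00 + $3,369.48 + $3,507.96 = $10,272.60
Base monthly escrow = $10,272.60 ÷ 12 = $856.05

$856.05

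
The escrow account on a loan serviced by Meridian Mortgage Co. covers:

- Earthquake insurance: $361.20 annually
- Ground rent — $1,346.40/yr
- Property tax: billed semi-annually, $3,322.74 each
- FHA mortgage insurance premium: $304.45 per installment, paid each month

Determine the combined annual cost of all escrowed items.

$12,006.48

Earthquake insurance — $361.20
Ground rent — $1,346.40
Property tax — $3,322.74 × 2 = $6,645.48
FHA mortgage insurance premium — $304.45 × 12 = $3,653.40
Yearly total = $361.20 + $1,346.40 + $6,645.48 + $3,653.40 = $12,006.48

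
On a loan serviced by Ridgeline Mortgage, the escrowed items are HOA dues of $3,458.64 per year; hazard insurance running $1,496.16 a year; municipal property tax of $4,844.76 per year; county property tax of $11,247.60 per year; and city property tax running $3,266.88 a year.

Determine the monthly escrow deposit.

HOA dues: $3,458.64 annually
Hazard insurance: $1,496.16 annually
Municipal property tax: $4,844.76 annually
County property tax: $11,247.60 annually
City property tax: $3,266.88 annually
Total per year = $3,458.64 + $1,496.16 + $4,844.76 + $11,247.60 + $3,266.88 = $24,314.04
Monthly escrow = $24,314.04 ÷ 12 = $2,026.17

$2,026.17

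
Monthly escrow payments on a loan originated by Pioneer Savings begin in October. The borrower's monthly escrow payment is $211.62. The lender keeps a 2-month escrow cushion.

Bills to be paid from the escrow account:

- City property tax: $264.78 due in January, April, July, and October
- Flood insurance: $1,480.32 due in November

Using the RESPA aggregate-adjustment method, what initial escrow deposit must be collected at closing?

Cushion = 2 × $211.62 = $423.24
Trial balance (start $0, +$211.62 each month, − disbursements):
  Oct: +$211.62 − $264.78 → -$53.16
  Nov: +$211.62 − $1,480.32 → -$1,321.86
  Dec: +$211.62 → -$1,110.24
  Jan: +$211.62 − $264.78 → -$1,163.40
  Feb: +$211.62 → -$951.78
  Mar: +$211.62 → -$740.16
  Apr: +$211.62 − $264.78 → -$793.32
  May: +$211.62 → -$581.70
  Jun: +$211.62 → -$370.08
  Jul: +$211.62 − $264.78 → -$423.24
  Aug: +$211.62 → -$211.62
  Sep: +$211.62 → $0.00
Lowest trial balance = -$1,321.86 (Nov)
Initial deposit = cushion − low point = $423.24 − (-$1,321.86) = $1,745.10

$1,745.10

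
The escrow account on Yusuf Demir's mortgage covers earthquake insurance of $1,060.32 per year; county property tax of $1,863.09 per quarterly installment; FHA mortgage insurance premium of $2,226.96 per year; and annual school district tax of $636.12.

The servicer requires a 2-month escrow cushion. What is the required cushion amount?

$1,895.96

Earthquake insurance — $1,060.32
County property tax — $1,863.09 × 4 = $7,452.36
FHA mortgage insurance premium — $2,226.96
School district tax — $636.12
Yearly total = $11,375.76
Base monthly escrow = $11,375.76 ÷ 12 = $947.98
Required cushion = 2 × $947.98 = $1,895.96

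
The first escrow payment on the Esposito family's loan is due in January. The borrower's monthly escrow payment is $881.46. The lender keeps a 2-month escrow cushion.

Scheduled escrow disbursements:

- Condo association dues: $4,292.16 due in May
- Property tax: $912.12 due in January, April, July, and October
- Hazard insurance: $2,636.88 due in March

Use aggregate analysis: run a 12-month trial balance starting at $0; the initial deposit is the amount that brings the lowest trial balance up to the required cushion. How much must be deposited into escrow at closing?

Cushion = 2 × $881.46 = $1,762.92
Trial balance (start $0, +$881.46 each month, − disbursements):
  Jan: +$881.46 − $912.12 → -$30.66
  Feb: +$881.46 → $850.80
  Mar: +$881.46 − $2,636.88 → -$904.62
  Apr: +$881.46 − $912.12 → -$935.28
  May: +$881.46 − $4,292.16 → -$4,345.98
  Jun: +$881.46 → -$3,464.52
  Jul: +$881.46 − $912.12 → -$3,495.18
  Aug: +$881.46 → -$2,613.72
  Sep: +$881.46 → -$1,732.26
  Oct: +$881.46 − $912.12 → -$1,762.92
  Nov: +$881.46 → -$881.46
  Dec: +$881.46 → $0.00
Lowest trial balance = -$4,345.98 (May)
Initial deposit = cushion − low point = $1,762.92 − (-$4,345.98) = $6,108.90

$6,108.90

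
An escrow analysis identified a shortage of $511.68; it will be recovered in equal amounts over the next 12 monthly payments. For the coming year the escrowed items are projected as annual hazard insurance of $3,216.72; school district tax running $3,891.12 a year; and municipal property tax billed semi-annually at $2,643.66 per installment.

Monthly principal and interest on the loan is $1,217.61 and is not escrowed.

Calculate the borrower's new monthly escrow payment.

Hazard insurance = $3,216.72 annually
School district tax = $3,891.12 annually
Municipal property tax = $2,643.66 × 2 = $5,287.32 annually
Annual escrow total = $3,216.72 + $3,891.12 + $5,287.32 = $12,395.16
Per month = $12,395.16 ÷ 12 = $1,032.93
Shortage per month = $511.68 / 12 = $42.64
Adjusted monthly = $1,032.93 + $42.64 = $1,075.57

$1,075.57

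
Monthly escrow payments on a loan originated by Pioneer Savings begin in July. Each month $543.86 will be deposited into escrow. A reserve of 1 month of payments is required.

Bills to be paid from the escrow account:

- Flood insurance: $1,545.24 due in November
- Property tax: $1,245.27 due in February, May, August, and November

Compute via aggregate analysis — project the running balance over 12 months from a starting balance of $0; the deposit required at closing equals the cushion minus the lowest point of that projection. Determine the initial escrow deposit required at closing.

$1,860.34

Cushion = 1 × $543.86 = $543.86
Trial balance (start $0, +$543.86 each month, − disbursements):
  Jul: +$543.86 → $543.86
  Aug: +$543.86 − $1,245.27 → -$157.55
  Sep: +$543.86 → $386.31
  Oct: +$543.86 → $930.17
  Nov: +$543.86 − $2,790.51 → -$1,316.48
  Dec: +$543.86 → -$772.62
  Jan: +$543.86 → -$228.76
  Feb: +$543.86 − $1,245.27 → -$930.17
  Mar: +$543.86 → -$386.31
  Apr: +$543.86 → $157.55
  May: +$543.86 − $1,245.27 → -$543.86
  Jun: +$543.86 → $0.00
Lowest trial balance = -$1,316.48 (Nov)
Initial deposit = cushion − low point = $543.86 − (-$1,316.48) = $1,860.34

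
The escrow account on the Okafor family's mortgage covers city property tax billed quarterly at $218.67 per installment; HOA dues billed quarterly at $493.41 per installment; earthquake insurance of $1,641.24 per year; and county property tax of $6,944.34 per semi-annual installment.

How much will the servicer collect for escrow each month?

City property tax: $218.67 × 4 = $874.68 per year
HOA dues: $493.41 × 4 = $1,973.64 per year
Earthquake insurance: $1,641.24 per year
County property tax: $6,944.34 × 2 = $13,888.68 per year
Total per year = $874.68 + $1,973.64 + $1,641.24 + $13,888.68 = $18,378.24
Monthly escrow = $18,378.24 / 12 = $1,531.52

$1,531.52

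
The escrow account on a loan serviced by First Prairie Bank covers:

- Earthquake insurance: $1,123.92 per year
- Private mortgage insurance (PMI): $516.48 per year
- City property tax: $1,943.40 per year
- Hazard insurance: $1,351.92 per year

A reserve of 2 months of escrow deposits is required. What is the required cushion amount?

Earthquake insurance — $1,123.92 per year
Private mortgage insurance (PMI) — $516.48 per year
City property tax — $1,943.40 per year
Hazard insurance — $1,351.92 per year
Combined annual = $1,123.92 + $516.48 + $1,943.40 + $1,351.92 = $4,935.72
Per month = $4,935.72 / 12 = $411.31
Reserve = 2 × $411.31 = $822.62

$822.62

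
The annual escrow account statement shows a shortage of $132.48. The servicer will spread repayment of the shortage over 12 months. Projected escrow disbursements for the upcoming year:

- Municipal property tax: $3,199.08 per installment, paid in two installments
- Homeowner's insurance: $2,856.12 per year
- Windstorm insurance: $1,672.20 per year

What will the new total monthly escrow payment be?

Municipal property tax: $3,199.08 × 2 = $6,398.16
Homeowner's insurance: $2,856.12
Windstorm insurance: $1,672.20
Yearly total = $10,926.48
Base monthly escrow = $10,926.48 ÷ 12 = $910.54
Monthly shortage recovery: $132.48 ÷ 12 = $11.04
Adjusted monthly = $910.54 + $11.04 = $921.58

$921.58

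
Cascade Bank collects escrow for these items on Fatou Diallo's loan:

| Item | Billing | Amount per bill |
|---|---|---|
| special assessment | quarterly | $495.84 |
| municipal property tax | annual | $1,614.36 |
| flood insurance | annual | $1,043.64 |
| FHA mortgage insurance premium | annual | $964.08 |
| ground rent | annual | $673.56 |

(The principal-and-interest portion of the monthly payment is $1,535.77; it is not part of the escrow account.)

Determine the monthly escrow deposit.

Special assessment — $495.84 × 4 = $1,983.36/yr
Municipal property tax — $1,614.36/yr
Flood insurance — $1,043.64/yr
FHA mortgage insurance premium — $964.08/yr
Ground rent — $673.56/yr
Yearly total = $6,279.00
Base monthly escrow = $6,279.00 ÷ 12 = $523.25

$523.25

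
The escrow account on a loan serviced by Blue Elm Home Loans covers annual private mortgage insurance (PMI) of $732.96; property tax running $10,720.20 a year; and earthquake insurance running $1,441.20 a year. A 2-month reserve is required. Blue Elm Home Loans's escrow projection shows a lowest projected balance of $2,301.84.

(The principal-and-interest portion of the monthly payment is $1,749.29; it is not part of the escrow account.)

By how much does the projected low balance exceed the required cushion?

Private mortgage insurance (PMI) — $732.96 per year
Property tax — $10,720.20 per year
Earthquake insurance — $1,441.20 per year
Total per year = $12,894.36
Per month = $12,894.36 ÷ 12 = $1,074.53
Cushion = 2 × $1,074.53 = $2,149.06
Surplus = $2,301.84 − $2,149.06 = $152.78

$152.78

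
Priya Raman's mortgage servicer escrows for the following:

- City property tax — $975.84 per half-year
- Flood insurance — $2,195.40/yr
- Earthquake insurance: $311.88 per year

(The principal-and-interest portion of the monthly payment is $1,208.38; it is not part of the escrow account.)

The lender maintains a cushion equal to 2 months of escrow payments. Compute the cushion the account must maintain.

City property tax = $975.84 × 2 = $1,951.68 annually
Flood insurance = $2,195.40 annually
Earthquake insurance = $311.88 annually
Total per year = $4,458.96
Base monthly escrow = $4,458.96 / 12 = $371.58
Reserve = 2 × $371.58 = $743.16

$743.16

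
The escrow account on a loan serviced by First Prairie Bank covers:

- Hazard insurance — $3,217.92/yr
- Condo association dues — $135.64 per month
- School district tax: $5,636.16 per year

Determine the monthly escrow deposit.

$873.48

Hazard insurance — $3,217.92 annually
Condo association dues — $135.64 × 12 = $1,627.68 annually
School district tax — $5,636.16 annually
Total per year = $3,217.92 + $1,627.68 + $5,636.16 = $10,481.76
Monthly escrow = $10,481.76 ÷ 12 = $873.48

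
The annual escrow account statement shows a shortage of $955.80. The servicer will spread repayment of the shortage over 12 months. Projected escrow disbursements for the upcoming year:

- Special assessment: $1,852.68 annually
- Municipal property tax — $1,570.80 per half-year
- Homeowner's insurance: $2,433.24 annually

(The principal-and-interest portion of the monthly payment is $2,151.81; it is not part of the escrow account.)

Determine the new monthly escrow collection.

Special assessment — $1,852.68
Municipal property tax — $1,570.80 × 2 = $3,141.60
Homeowner's insurance — $2,433.24
Yearly total = $1,852.68 + $3,141.60 + $2,433.24 = $7,427.52
Monthly = $7,427.52 ÷ 12 = $618.96
Shortage spread = $955.80 ÷ 12 = $79.65/mo
Adjusted monthly = $618.96 + $79.65 = $698.61

$698.61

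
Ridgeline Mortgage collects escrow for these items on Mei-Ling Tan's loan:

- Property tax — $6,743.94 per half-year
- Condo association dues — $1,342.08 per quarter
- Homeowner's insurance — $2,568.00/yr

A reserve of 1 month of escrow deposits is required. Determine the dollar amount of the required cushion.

$1,785.35

Property tax: $6,743.94 × 2 = $13,487.88 per year
Condo association dues: $1,342.08 × 4 = $5,368.32 per year
Homeowner's insurance: $2,568.00 per year
Annual escrow total = $13,487.88 + $5,368.32 + $2,568.00 = $21,424.20
Monthly escrow = $21,424.20 / 12 = $1,785.35
Required cushion = 1 × $1,785.35 = $1,785.35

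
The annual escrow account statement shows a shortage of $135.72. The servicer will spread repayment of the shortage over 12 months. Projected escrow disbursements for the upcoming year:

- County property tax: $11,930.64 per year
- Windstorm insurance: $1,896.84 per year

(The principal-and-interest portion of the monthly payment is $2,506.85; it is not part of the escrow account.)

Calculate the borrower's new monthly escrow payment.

County property tax = $11,930.64/yr
Windstorm insurance = $1,896.84/yr
Combined annual = $11,930.64 + $1,896.84 = $13,827.48
Monthly escrow = $13,827.48 / 12 = $1,152.29
Shortage per month = $135.72 ÷ 12 = $11.31
Adjusted monthly = $1,152.29 + $11.31 = $1,163.60

$1,163.60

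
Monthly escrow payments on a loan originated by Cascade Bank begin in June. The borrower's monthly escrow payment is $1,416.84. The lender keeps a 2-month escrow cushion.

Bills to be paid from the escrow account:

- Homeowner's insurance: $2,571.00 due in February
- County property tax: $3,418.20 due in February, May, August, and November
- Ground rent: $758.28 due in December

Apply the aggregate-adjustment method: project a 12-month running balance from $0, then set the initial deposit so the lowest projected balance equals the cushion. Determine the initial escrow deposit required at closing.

Cushion = 2 × $1,416.84 = $2,833.68
Trial balance (start $0, +$1,416.84 each month, − disbursements):
  Jun: +$1,416.84 → $1,416.84
  Jul: +$1,416.84 → $2,833.68
  Aug: +$1,416.84 − $3,418.20 → $832.32
  Sep: +$1,416.84 → $2,249.16
  Oct: +$1,416.84 → $3,666.00
  Nov: +$1,416.84 − $3,418.20 → $1,664.64
  Dec: +$1,416.84 − $758.28 → $2,323.20
  Jan: +$1,416.84 → $3,740.04
  Feb: +$1,416.84 − $5,989.20 → -$832.32
  Mar: +$1,416.84 → $584.52
  Apr: +$1,416.84 → $2,001.36
  May: +$1,416.84 − $3,418.20 → $0.00
Lowest trial balance = -$832.32 (Feb)
Initial deposit = cushion − low point = $2,833.68 − (-$832.32) = $3,666.00

$3,666.00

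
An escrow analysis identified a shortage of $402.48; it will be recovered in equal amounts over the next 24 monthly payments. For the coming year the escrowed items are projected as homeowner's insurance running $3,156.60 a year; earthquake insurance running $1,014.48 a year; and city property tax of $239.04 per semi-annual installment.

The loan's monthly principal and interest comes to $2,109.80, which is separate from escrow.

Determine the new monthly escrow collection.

Homeowner's insurance = $3,156.60 per year
Earthquake insurance = $1,014.48 per year
City property tax = $239.04 × 2 = $478.08 per year
Yearly total = $3,156.60 + $1,014.48 + $478.08 = $4,649.16
Base monthly escrow = $4,649.16 ÷ 12 = $387.43
Monthly shortage recovery: $402.48 / 24 = $16.77
New monthly escrow = $387.43 + $16.77 = $404.20

$404.20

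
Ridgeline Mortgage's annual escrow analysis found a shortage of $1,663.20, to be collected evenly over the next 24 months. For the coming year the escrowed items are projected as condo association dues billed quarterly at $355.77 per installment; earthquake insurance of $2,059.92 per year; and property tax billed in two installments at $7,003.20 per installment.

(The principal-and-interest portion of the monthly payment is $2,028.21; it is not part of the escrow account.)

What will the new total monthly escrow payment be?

$1,526.75

Condo association dues = $355.77 × 4 = $1,423.08
Earthquake insurance = $2,059.92
Property tax = $7,003.20 × 2 = $14,006.40
Total per year = $1,423.08 + $2,059.92 + $14,006.40 = $17,489.40
Monthly = $17,489.40 ÷ 12 = $1,457.45
Shortage spread = $1,663.20 ÷ 24 = $69.30/mo
Adjusted monthly = $1,457.45 + $69.30 = $1,526.75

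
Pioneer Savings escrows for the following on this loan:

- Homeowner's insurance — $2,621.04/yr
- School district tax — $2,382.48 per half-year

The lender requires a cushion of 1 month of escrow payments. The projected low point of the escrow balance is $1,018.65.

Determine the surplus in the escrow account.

$403.15

Homeowner's insurance — $2,621.04
School district tax — $2,382.48 × 2 = $4,764.96
Total annual escrow = $7,386.00
Per month = $7,386.00 / 12 = $615.50
Required cushion = 1 × $615.50 = $615.50
Excess over cushion: $1,018.65 − $615.50 = $403.15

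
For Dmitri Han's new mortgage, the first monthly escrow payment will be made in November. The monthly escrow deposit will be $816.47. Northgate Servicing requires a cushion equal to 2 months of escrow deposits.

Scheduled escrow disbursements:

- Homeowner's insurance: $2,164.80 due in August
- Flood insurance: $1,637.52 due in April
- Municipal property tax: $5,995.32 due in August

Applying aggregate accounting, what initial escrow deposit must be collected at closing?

$3,265.88

Cushion = 2 × $816.47 = $1,632.94
Trial balance (start $0, +$816.47 each month, − disbursements):
  Nov: +$816.47 → $816.47
  Dec: +$816.47 → $1,632.94
  Jan: +$816.47 → $2,449.41
  Feb: +$816.47 → $3,265.88
  Mar: +$816.47 → $4,082.35
  Apr: +$816.47 − $1,637.52 → $3,261.30
  May: +$816.47 → $4,077.77
  Jun: +$816.47 → $4,894.24
  Jul: +$816.47 → $5,710.71
  Aug: +$816.47 − $8,160.12 → -$1,632.94
  Sep: +$816.47 → -$816.47
  Oct: +$816.47 → $0.00
Lowest trial balance = -$1,632.94 (Aug)
Initial deposit = cushion − low point = $1,632.94 − (-$1,632.94) = $3,265.88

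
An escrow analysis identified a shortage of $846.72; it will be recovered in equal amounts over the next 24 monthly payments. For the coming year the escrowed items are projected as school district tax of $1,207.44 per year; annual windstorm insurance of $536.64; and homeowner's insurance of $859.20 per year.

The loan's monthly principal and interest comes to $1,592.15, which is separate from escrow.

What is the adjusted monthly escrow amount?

$252.22

School district tax = $1,207.44/yr
Windstorm insurance = $536.64/yr
Homeowner's insurance = $859.20/yr
Yearly total = $2,603.28
Base monthly escrow = $2,603.28 / 12 = $216.94
Shortage per month = $846.72 ÷ 24 = $35.28
Adjusted monthly = $216.94 + $35.28 = $252.22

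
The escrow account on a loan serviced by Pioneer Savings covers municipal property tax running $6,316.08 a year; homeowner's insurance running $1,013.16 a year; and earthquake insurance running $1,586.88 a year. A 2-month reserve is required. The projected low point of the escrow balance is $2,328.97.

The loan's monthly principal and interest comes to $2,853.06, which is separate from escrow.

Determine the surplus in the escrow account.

$842.95

Municipal property tax: $6,316.08
Homeowner's insurance: $1,013.16
Earthquake insurance: $1,586.88
Total annual escrow = $8,916.12
Monthly = $8,916.12 ÷ 12 = $743.01
Required reserve = 2 × $743.01 = $1,486.02
Surplus = $2,328.97 − $1,486.02 = $842.95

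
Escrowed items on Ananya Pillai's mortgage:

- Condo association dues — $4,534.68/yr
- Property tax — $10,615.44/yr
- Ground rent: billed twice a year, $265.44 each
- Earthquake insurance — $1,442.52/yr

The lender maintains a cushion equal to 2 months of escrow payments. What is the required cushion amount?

Condo association dues = $4,534.68
Property tax = $10,615.44
Ground rent = $265.44 × 2 = $530.88
Earthquake insurance = $1,442.52
Total per year = $17,123.52
Monthly = $17,123.52 / 12 = $1,426.96
Cushion = 2 × $1,426.96 = $2,853.92

$2,853.92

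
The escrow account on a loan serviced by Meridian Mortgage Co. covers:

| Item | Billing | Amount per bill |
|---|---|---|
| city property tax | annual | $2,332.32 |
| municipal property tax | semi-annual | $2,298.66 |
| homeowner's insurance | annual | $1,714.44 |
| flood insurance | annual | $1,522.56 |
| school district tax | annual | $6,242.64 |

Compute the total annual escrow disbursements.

$16,409.28

City property tax: $2,332.32 per year
Municipal property tax: $2,298.66 × 2 = $4,597.32 per year
Homeowner's insurance: $1,714.44 per year
Flood insurance: $1,522.56 per year
School district tax: $6,242.64 per year
Total annual escrow = $2,332.32 + $4,597.32 + $1,714.44 + $1,522.56 + $6,242.64 = $16,409.28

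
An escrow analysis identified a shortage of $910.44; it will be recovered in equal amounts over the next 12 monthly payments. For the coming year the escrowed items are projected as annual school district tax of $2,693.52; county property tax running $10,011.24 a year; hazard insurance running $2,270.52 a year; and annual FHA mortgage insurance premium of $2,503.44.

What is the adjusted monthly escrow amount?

School district tax: $2,693.52 annually
County property tax: $10,011.24 annually
Hazard insurance: $2,270.52 annually
FHA mortgage insurance premium: $2,503.44 annually
Total annual escrow = $17,478.72
Monthly = $17,478.72 / 12 = $1,456.56
Shortage per month = $910.44 / 12 = $75.87
Adjusted monthly = $1,456.56 + $75.87 = $1,532.43

$1,532.43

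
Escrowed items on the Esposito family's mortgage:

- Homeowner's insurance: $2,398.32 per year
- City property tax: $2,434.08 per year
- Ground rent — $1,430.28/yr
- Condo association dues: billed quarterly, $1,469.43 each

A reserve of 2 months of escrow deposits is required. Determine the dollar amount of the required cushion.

Homeowner's insurance: $2,398.32/yr
City property tax: $2,434.08/yr
Ground rent: $1,430.28/yr
Condo association dues: $1,469.43 × 4 = $5,877.72/yr
Combined annual = $12,140.40
Per month = $12,140.40 / 12 = $1,011.70
Reserve = 2 × $1,011.70 = $2,023.40

$2,023.40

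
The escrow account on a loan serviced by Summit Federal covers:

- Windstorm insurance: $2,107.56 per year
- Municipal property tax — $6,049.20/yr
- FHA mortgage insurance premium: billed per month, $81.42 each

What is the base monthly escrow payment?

$761.15

Windstorm insurance = $2,107.56 per year
Municipal property tax = $6,049.20 per year
FHA mortgage insurance premium = $81.42 × 12 = $977.04 per year
Total annual escrow = $2,107.56 + $6,049.20 + $977.04 = $9,133.80
Monthly escrow = $9,133.80 / 12 = $761.15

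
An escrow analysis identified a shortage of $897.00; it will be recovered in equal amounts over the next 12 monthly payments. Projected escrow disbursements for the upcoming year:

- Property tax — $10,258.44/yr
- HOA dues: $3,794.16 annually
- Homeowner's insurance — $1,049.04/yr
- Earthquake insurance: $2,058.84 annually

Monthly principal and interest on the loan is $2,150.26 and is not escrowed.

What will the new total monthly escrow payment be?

$1,504.79

Property tax = $10,258.44/yr
HOA dues = $3,794.16/yr
Homeowner's insurance = $1,049.04/yr
Earthquake insurance = $2,058.84/yr
Total per year = $17,160.48
Base monthly escrow = $17,160.48 ÷ 12 = $1,430.04
Shortage per month = $897.00 / 12 = $74.75
Adjusted monthly = $1,430.04 + $74.75 = $1,504.79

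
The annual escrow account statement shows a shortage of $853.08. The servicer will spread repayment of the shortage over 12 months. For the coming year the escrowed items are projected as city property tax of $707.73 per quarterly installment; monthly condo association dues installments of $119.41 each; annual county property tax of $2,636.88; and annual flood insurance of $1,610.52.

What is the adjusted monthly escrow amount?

$780.36

City property tax: $707.73 × 4 = $2,830.92 annually
Condo association dues: $119.41 × 12 = $1,432.92 annually
County property tax: $2,636.88 annually
Flood insurance: $1,610.52 annually
Combined annual = $2,830.92 + $1,432.92 + $2,636.88 + $1,610.52 = $8,511.24
Monthly escrow = $8,511.24 / 12 = $709.27
Monthly shortage recovery: $853.08 / 12 = $71.09
Adjusted monthly = $709.27 + $71.09 = $780.36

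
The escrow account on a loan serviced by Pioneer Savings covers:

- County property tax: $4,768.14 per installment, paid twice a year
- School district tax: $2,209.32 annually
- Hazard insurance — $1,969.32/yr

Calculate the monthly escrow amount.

County property tax — $4,768.14 × 2 = $9,536.28 per year
School district tax — $2,209.32 per year
Hazard insurance — $1,969.32 per year
Total per year = $13,714.92
Monthly = $13,714.92 ÷ 12 = $1,142.91

$1,142.91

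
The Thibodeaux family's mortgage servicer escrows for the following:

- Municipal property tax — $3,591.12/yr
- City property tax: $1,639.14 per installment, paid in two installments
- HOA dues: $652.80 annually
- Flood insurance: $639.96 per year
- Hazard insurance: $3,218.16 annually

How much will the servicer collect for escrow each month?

$948.36

Municipal property tax — $3,591.12 annually
City property tax — $1,639.14 × 2 = $3,278.28 annually
HOA dues — $652.80 annually
Flood insurance — $639.96 annually
Hazard insurance — $3,218.16 annually
Yearly total = $3,591.12 + $3,278.28 + $652.80 + $639.96 + $3,218.16 = $11,380.32
Monthly = $11,380.32 ÷ 12 = $948.36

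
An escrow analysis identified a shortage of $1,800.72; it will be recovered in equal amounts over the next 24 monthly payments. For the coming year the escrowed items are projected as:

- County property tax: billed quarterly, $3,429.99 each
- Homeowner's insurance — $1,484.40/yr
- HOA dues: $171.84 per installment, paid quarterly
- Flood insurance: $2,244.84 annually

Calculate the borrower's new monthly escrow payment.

$1,586.41

County property tax = $3,429.99 × 4 = $13,719.96 per year
Homeowner's insurance = $1,484.40 per year
HOA dues = $171.84 × 4 = $687.36 per year
Flood insurance = $2,244.84 per year
Combined annual = $18,136.56
Monthly = $18,136.56 ÷ 12 = $1,511.38
Shortage spread = $1,800.72 ÷ 24 = $75.03/mo
New monthly escrow = $1,511.38 + $75.03 = $1,586.41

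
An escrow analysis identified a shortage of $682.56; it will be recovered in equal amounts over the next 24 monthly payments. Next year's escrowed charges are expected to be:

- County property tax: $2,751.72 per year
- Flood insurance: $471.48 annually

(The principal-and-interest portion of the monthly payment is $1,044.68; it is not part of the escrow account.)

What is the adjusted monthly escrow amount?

County property tax — $2,751.72/yr
Flood insurance — $471.48/yr
Annual escrow total = $3,223.20
Monthly escrow = $3,223.20 ÷ 12 = $268.60
Monthly shortage recovery: $682.56 / 24 = $28.44
Adjusted monthly = $268.60 + $28.44 = $297.04

$297.04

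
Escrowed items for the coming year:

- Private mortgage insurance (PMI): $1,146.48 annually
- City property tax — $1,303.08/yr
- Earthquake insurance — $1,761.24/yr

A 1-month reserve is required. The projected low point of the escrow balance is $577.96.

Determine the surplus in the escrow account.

$227.06

Private mortgage insurance (PMI) — $1,146.48/yr
City property tax — $1,303.08/yr
Earthquake insurance — $1,761.24/yr
Total per year = $4,210.80
Per month = $4,210.80 ÷ 12 = $350.90
Required reserve = 1 × $350.90 = $350.90
Surplus = $577.96 − $350.90 = $227.06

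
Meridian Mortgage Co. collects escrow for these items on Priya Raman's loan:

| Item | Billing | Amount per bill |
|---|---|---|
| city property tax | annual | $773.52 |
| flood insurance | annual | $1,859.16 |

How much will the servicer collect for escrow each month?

$219.39

City property tax = $773.52 annually
Flood insurance = $1,859.16 annually
Annual escrow total = $773.52 + $1,859.16 = $2,632.68
Per month = $2,632.68 ÷ 12 = $219.39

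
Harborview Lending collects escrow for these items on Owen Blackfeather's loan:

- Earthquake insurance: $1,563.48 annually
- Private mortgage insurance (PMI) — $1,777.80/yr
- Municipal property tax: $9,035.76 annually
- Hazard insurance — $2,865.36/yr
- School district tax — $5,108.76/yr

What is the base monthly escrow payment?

$1,695.93

Earthquake insurance: $1,563.48 per year
Private mortgage insurance (PMI): $1,777.80 per year
Municipal property tax: $9,035.76 per year
Hazard insurance: $2,865.36 per year
School district tax: $5,108.76 per year
Total annual escrow = $1,563.48 + $1,777.80 + $9,035.76 + $2,865.36 + $5,108.76 = $20,351.16
Monthly escrow = $20,351.16 ÷ 12 = $1,695.93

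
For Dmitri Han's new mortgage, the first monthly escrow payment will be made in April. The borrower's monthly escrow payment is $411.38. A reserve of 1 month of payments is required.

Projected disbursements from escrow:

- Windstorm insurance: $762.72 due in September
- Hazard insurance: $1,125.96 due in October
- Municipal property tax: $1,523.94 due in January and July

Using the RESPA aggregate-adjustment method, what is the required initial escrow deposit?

$1,234.14

Cushion = 1 × $411.38 = $411.38
Trial balance (start $0, +$411.38 each month, − disbursements):
  Apr: +$411.38 → $411.38
  May: +$411.38 → $822.76
  Jun: +$411.38 → $1,234.14
  Jul: +$411.38 − $1,523.94 → $121.58
  Aug: +$411.38 → $532.96
  Sep: +$411.38 − $762.72 → $181.62
  Oct: +$411.38 − $1,125.96 → -$532.96
  Nov: +$411.38 → -$121.58
  Dec: +$411.38 → $289.80
  Jan: +$411.38 − $1,523.94 → -$822.76
  Feb: +$411.38 → -$411.38
  Mar: +$411.38 → $0.00
Lowest trial balance = -$822.76 (Jan)
Initial deposit = cushion − low point = $411.38 − (-$822.76) = $1,234.14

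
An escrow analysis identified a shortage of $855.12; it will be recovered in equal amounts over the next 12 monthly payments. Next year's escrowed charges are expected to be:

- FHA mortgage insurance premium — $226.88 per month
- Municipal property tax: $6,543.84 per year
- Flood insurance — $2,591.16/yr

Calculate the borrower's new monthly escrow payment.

FHA mortgage insurance premium: $226.88 × 12 = $2,722.56 annually
Municipal property tax: $6,543.84 annually
Flood insurance: $2,591.16 annually
Total annual escrow = $2,722.56 + $6,543.84 + $2,591.16 = $11,857.56
Per month = $11,857.56 / 12 = $988.13
Monthly shortage recovery: $855.12 ÷ 12 = $71.26
New monthly escrow = $988.13 + $71.26 = $1,059.39

$1,059.39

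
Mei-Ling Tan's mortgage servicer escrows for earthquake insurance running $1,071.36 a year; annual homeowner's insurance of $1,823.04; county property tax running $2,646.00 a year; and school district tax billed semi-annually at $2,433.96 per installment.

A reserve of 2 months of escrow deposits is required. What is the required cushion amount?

Earthquake insurance = $1,071.36/yr
Homeowner's insurance = $1,823.04/yr
County property tax = $2,646.00/yr
School district tax = $2,433.96 × 2 = $4,867.92/yr
Yearly total = $10,408.32
Monthly = $10,408.32 / 12 = $867.36
Reserve = 2 × $867.36 = $1,734.72

$1,734.72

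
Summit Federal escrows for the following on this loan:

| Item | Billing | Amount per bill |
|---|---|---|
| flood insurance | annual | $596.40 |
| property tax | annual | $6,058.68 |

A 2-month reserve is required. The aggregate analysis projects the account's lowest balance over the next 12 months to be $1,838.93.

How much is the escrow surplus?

Flood insurance = $596.40 annually
Property tax = $6,058.68 annually
Yearly total = $596.40 + $6,058.68 = $6,655.08
Base monthly escrow = $6,655.08 / 12 = $554.59
Required reserve = 2 × $554.59 = $1,109.18
Excess over cushion: $1,838.93 − $1,109.18 = $729.75

$729.75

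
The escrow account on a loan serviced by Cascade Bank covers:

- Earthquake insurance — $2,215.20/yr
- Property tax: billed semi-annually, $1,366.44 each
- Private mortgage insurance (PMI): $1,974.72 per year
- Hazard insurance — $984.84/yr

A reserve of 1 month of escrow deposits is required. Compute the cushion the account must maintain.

$658.97

Earthquake insurance — $2,215.20 per year
Property tax — $1,366.44 × 2 = $2,732.88 per year
Private mortgage insurance (PMI) — $1,974.72 per year
Hazard insurance — $984.84 per year
Annual escrow total = $7,907.64
Per month = $7,907.64 / 12 = $658.97
Reserve = 1 × $658.97 = $658.97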